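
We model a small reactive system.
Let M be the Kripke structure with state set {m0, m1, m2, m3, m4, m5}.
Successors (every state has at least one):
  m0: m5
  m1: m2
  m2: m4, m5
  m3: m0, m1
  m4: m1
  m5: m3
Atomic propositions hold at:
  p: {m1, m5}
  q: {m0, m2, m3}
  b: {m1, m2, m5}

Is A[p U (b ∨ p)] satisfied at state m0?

Sat(b ∨ p) = {m1, m2, m5}
A[p U (b ∨ p)]: least fixpoint, start Z0 = Sat((b ∨ p)) = {m1, m2, m5}, add states in Sat(p) with every successor in Z. Already a fixed point.
Sat(A[p U (b ∨ p)]) = {m1, m2, m5}
m0 ∉ Sat(A[p U (b ∨ p)]) = {m1, m2, m5}, so the formula does not hold at m0.

No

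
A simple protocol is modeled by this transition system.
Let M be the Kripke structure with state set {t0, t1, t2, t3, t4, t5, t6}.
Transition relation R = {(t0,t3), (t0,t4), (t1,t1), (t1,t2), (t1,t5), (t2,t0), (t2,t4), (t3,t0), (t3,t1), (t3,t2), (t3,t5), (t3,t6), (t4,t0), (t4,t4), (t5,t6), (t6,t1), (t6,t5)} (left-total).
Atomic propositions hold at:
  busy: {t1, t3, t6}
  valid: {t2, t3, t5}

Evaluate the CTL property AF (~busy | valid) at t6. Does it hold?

No

Sat(~busy) = {t0, t2, t4, t5}
Sat(~busy | valid) = {t0, t2, t3, t4, t5}
AF (~busy | valid): least fixpoint, start Z0 = {t0, t2, t3, t4, t5}, add states with every successor in Z. Already a fixed point.
Sat(AF (~busy | valid)) = {t0, t2, t3, t4, t5}
t6 ∉ Sat(AF (~busy | valid)) = {t0, t2, t3, t4, t5}, so the formula does not hold at t6.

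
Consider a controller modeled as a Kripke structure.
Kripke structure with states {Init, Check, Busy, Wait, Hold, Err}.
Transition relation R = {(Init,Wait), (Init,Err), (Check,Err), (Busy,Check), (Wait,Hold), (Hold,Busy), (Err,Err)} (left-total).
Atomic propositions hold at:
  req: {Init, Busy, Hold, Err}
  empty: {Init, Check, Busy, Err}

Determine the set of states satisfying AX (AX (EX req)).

{Init, Check, Busy, Hold, Err}

Sat(EX req) = {s : some successor in {Init, Busy, Hold, Err}} = {Init, Check, Wait, Hold, Err}
Sat(AX (EX req)) = {s : every successor in {Init, Check, Wait, Hold, Err}} = {Init, Check, Busy, Wait, Err}
Sat(AX (AX (EX req))) = {s : every successor in {Init, Check, Busy, Wait, Err}} = {Init, Check, Busy, Hold, Err}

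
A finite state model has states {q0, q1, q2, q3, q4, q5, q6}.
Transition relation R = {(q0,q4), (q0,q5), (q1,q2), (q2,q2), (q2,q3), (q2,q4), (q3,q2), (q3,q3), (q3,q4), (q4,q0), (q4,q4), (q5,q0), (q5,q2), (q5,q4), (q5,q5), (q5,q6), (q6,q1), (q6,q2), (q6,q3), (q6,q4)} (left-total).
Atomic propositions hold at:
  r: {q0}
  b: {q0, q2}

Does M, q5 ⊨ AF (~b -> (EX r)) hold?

Sat(~b) = {q1, q3, q4, q5, q6}
Sat(EX r) = {s : some successor in {q0}} = {q4, q5}
Sat(~b -> (EX r)) = {q0, q2, q4, q5}
AF (~b -> (EX r)): least fixpoint, start Z0 = {q0, q2, q4, q5}, add states with every successor in Z. Z1 = {q0, q1, q2, q4, q5}; fixed.
Sat(AF (~b -> (EX r))) = {q0, q1, q2, q4, q5}
q5 ∈ Sat(AF (~b -> (EX r))) = {q0, q1, q2, q4, q5}, so the formula holds at q5.

Yes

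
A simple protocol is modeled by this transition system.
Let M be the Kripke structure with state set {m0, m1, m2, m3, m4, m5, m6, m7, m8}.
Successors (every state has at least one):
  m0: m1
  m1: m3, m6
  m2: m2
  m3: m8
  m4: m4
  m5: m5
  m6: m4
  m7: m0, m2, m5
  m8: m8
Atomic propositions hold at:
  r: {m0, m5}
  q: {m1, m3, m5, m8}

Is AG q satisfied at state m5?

AG q: greatest fixpoint, start Z0 = {m1, m3, m5, m8}, keep only states in Sat with every successor in Z. Z1 = {m3, m5, m8}; fixed.
Sat(AG q) = {m3, m5, m8}
m5 ∈ Sat(AG q) = {m3, m5, m8}, so the formula holds at m5.

Yes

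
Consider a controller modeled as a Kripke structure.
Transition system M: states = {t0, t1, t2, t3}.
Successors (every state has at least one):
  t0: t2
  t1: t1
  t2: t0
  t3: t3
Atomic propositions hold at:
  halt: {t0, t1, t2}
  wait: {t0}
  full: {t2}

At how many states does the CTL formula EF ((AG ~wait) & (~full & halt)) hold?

Sat(~wait) = {t1, t2, t3}
AG ~wait: greatest fixpoint, start Z0 = {t1, t2, t3}, keep only states in Sat with every successor in Z. Z1 = {t1, t3}; fixed.
Sat(AG ~wait) = {t1, t3}
Sat(~full) = {t0, t1, t3}
Sat(~full & halt) = {t0, t1}
Sat((AG ~wait) & (~full & halt)) = {t1}
EF ((AG ~wait) & (~full & halt)): least fixpoint, start Z0 = {t1}, add states with some successor in Z. Already a fixed point.
Sat(EF ((AG ~wait) & (~full & halt))) = {t1}
|Sat(EF ((AG ~wait) & (~full & halt)))| = |{t1}| = 1.

1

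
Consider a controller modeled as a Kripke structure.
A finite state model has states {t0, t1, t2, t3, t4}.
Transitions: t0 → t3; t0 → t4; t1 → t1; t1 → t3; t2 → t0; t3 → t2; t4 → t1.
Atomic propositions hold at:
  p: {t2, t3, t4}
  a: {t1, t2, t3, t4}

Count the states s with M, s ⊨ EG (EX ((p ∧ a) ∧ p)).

1

Sat(p ∧ a) = {t2, t3, t4}
Sat((p ∧ a) ∧ p) = {t2, t3, t4}
Sat(EX ((p ∧ a) ∧ p)) = {s : some successor in {t2, t3, t4}} = {t0, t1, t3}
EG (EX ((p ∧ a) ∧ p)): greatest fixpoint, start Z0 = {t0, t1, t3}, keep only states in Sat with some successor in Z. Z1 = {t0, t1}; Z2 = {t1}; fixed.
Sat(EG (EX ((p ∧ a) ∧ p))) = {t1}
|Sat(EG (EX ((p ∧ a) ∧ p)))| = |{t1}| = 1.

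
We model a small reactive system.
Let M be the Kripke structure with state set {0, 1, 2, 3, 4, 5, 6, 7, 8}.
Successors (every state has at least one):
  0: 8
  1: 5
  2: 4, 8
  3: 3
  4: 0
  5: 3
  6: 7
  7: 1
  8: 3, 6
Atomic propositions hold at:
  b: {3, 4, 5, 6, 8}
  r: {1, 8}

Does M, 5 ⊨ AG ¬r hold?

Yes

Sat(¬r) = {0, 2, 3, 4, 5, 6, 7}
AG ¬r: greatest fixpoint, start Z0 = {0, 2, 3, 4, 5, 6, 7}, keep only states in Sat with every successor in Z. Z1 = {3, 4, 5, 6}; Z2 = {3, 5}; fixed.
Sat(AG ¬r) = {3, 5}
5 ∈ Sat(AG ¬r) = {3, 5}, so the formula holds at 5.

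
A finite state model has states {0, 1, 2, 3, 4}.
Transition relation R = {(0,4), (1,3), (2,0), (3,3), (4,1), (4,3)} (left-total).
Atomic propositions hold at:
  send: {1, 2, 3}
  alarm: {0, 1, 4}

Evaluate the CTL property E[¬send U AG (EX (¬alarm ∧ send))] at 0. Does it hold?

Yes

Sat(¬send) = {0, 4}
Sat(¬alarm) = {2, 3}
Sat(¬alarm ∧ send) = {2, 3}
Sat(EX (¬alarm ∧ send)) = {s : some successor in {2, 3}} = {1, 3, 4}
AG (EX (¬alarm ∧ send)): greatest fixpoint, start Z0 = {1, 3, 4}, keep only states in Sat with every successor in Z. Already a fixed point.
Sat(AG (EX (¬alarm ∧ send))) = {1, 3, 4}
E[¬send U AG (EX (¬alarm ∧ send))]: least fixpoint, start Z0 = Sat(AG (EX (¬alarm ∧ send))) = {1, 3, 4}, add states in Sat(¬send) with some successor in Z. Z1 = {0, 1, 3, 4}; fixed.
Sat(E[¬send U AG (EX (¬alarm ∧ send))]) = {0, 1, 3, 4}
0 ∈ Sat(E[¬send U AG (EX (¬alarm ∧ send))]) = {0, 1, 3, 4}, so the formula holds at 0.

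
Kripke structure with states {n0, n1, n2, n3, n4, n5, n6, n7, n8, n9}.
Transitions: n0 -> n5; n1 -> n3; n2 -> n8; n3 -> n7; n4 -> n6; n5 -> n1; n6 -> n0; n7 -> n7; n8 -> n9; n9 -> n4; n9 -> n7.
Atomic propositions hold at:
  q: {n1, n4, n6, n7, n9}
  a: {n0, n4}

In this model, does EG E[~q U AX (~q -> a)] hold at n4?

No

Sat(~q) = {n0, n2, n3, n5, n8}
Sat(~q -> a) = {n0, n1, n4, n6, n7, n9}
Sat(AX (~q -> a)) = {s : every successor in {n0, n1, n4, n6, n7, n9}} = {n3, n4, n5, n6, n7, n8, n9}
E[~q U AX (~q -> a)]: least fixpoint, start Z0 = Sat(AX (~q -> a)) = {n3, n4, n5, n6, n7, n8, n9}, add states in Sat(~q) with some successor in Z. Z1 = {n0, n2, n3, n4, n5, n6, n7, n8, n9}; fixed.
Sat(E[~q U AX (~q -> a)]) = {n0, n2, n3, n4, n5, n6, n7, n8, n9}
EG E[~q U AX (~q -> a)]: greatest fixpoint, start Z0 = {n0, n2, n3, n4, n5, n6, n7, n8, n9}, keep only states in Sat with some successor in Z. Z1 = {n0, n2, n3, n4, n6, n7, n8, n9}; Z2 = {n2, n3, n4, n6, n7, n8, n9}; Z3 = {n2, n3, n4, n7, n8, n9}; Z4 = {n2, n3, n7, n8, n9}; fixed.
Sat(EG E[~q U AX (~q -> a)]) = {n2, n3, n7, n8, n9}
n4 ∉ Sat(EG E[~q U AX (~q -> a)]) = {n2, n3, n7, n8, n9}, so the formula does not hold at n4.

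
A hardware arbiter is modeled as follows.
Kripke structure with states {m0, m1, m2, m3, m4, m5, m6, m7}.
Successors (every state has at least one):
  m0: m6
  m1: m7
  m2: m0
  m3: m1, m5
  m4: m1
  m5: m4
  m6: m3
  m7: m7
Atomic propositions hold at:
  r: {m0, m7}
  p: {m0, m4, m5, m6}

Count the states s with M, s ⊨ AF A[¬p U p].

Sat(¬p) = {m1, m2, m3, m7}
A[¬p U p]: least fixpoint, start Z0 = Sat(p) = {m0, m4, m5, m6}, add states in Sat(¬p) with every successor in Z. Z1 = {m0, m2, m4, m5, m6}; fixed.
Sat(A[¬p U p]) = {m0, m2, m4, m5, m6}
AF A[¬p U p]: least fixpoint, start Z0 = {m0, m2, m4, m5, m6}, add states with every successor in Z. Already a fixed point.
Sat(AF A[¬p U p]) = {m0, m2, m4, m5, m6}
|Sat(AF A[¬p U p])| = |{m0, m2, m4, m5, m6}| = 5.

5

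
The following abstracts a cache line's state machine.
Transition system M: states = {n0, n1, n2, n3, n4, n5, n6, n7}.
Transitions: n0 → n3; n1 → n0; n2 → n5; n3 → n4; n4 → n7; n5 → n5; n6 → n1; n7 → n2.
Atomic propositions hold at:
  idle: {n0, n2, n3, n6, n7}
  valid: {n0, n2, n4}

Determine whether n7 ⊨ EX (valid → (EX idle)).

No

Sat(EX idle) = {s : some successor in {n0, n2, n3, n6, n7}} = {n0, n1, n4, n7}
Sat(valid → (EX idle)) = {n0, n1, n3, n4, n5, n6, n7}
Sat(EX (valid → (EX idle))) = {s : some successor in {n0, n1, n3, n4, n5, n6, n7}} = {n0, n1, n2, n3, n4, n5, n6}
n7 ∉ Sat(EX (valid → (EX idle))) = {n0, n1, n2, n3, n4, n5, n6}, so the formula does not hold at n7.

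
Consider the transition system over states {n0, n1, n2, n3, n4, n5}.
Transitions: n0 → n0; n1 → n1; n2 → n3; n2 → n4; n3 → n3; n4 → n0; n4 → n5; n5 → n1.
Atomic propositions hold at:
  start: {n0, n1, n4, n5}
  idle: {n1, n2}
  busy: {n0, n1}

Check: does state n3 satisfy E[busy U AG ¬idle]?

Yes

Sat(¬idle) = {n0, n3, n4, n5}
AG ¬idle: greatest fixpoint, start Z0 = {n0, n3, n4, n5}, keep only states in Sat with every successor in Z. Z1 = {n0, n3, n4}; Z2 = {n0, n3}; fixed.
Sat(AG ¬idle) = {n0, n3}
E[busy U AG ¬idle]: least fixpoint, start Z0 = Sat(AG ¬idle) = {n0, n3}, add states in Sat(busy) with some successor in Z. Already a fixed point.
Sat(E[busy U AG ¬idle]) = {n0, n3}
n3 ∈ Sat(E[busy U AG ¬idle]) = {n0, n3}, so the formula holds at n3.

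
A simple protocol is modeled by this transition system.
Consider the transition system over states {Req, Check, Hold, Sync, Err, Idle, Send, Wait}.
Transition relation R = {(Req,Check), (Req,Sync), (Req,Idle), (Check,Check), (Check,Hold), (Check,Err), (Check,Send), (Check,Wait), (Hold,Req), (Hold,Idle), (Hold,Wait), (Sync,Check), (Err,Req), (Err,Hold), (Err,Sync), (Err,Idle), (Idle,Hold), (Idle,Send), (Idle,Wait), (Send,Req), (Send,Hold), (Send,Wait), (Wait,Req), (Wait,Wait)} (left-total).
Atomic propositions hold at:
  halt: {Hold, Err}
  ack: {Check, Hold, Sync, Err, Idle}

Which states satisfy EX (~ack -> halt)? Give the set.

Sat(~ack) = {Req, Send, Wait}
Sat(~ack -> halt) = {Check, Hold, Sync, Err, Idle}
Sat(EX (~ack -> halt)) = {s : some successor in {Check, Hold, Sync, Err, Idle}} = {Req, Check, Hold, Sync, Err, Idle, Send}

{Req, Check, Hold, Sync, Err, Idle, Send}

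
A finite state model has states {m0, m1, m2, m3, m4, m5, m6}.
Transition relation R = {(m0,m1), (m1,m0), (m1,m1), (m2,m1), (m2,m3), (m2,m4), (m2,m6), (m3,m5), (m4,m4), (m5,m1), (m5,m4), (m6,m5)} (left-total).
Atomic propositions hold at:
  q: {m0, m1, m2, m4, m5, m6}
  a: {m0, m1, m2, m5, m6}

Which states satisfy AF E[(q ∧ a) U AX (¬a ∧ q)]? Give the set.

{m2, m3, m4, m5, m6}

Sat(q ∧ a) = {m0, m1, m2, m5, m6}
Sat(¬a) = {m3, m4}
Sat(¬a ∧ q) = {m4}
Sat(AX (¬a ∧ q)) = {s : every successor in {m4}} = {m4}
E[(q ∧ a) U AX (¬a ∧ q)]: least fixpoint, start Z0 = Sat(AX (¬a ∧ q)) = {m4}, add states in Sat(q ∧ a) with some successor in Z. Z1 = {m2, m4, m5}; Z2 = {m2, m4, m5, m6}; fixed.
Sat(E[(q ∧ a) U AX (¬a ∧ q)]) = {m2, m4, m5, m6}
AF E[(q ∧ a) U AX (¬a ∧ q)]: least fixpoint, start Z0 = {m2, m4, m5, m6}, add states with every successor in Z. Z1 = {m2, m3, m4, m5, m6}; fixed.
Sat(AF E[(q ∧ a) U AX (¬a ∧ q)]) = {m2, m3, m4, m5, m6}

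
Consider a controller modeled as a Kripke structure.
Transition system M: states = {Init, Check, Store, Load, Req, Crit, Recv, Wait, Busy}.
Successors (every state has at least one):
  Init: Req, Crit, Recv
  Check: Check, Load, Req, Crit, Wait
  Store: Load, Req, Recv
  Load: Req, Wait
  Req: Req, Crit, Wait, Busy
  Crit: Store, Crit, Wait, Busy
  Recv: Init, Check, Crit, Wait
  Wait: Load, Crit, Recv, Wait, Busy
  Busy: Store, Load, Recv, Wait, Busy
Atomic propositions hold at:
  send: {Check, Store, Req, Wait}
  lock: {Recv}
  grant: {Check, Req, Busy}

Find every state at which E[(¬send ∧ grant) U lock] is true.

{Recv, Busy}

Sat(¬send) = {Init, Load, Crit, Recv, Busy}
Sat(¬send ∧ grant) = {Busy}
E[(¬send ∧ grant) U lock]: least fixpoint, start Z0 = Sat(lock) = {Recv}, add states in Sat(¬send ∧ grant) with some successor in Z. Z1 = {Recv, Busy}; fixed.
Sat(E[(¬send ∧ grant) U lock]) = {Recv, Busy}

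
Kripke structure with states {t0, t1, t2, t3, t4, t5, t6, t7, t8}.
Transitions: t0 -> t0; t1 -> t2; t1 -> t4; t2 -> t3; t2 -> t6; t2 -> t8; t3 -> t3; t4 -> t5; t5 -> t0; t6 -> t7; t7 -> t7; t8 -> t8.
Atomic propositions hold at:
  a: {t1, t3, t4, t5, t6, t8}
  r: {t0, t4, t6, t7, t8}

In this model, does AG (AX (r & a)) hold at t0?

No

Sat(r & a) = {t4, t6, t8}
Sat(AX (r & a)) = {s : every successor in {t4, t6, t8}} = {t8}
AG (AX (r & a)): greatest fixpoint, start Z0 = {t8}, keep only states in Sat with every successor in Z. Already a fixed point.
Sat(AG (AX (r & a))) = {t8}
t0 ∉ Sat(AG (AX (r & a))) = {t8}, so the formula does not hold at t0.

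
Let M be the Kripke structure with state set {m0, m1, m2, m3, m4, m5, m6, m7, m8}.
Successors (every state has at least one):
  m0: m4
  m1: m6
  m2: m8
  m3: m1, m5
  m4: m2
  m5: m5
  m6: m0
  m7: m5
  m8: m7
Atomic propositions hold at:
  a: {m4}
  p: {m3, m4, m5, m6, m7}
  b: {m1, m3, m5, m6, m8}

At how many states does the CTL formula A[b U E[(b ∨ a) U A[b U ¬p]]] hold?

Sat(b ∨ a) = {m1, m3, m4, m5, m6, m8}
Sat(¬p) = {m0, m1, m2, m8}
A[b U ¬p]: least fixpoint, start Z0 = Sat(¬p) = {m0, m1, m2, m8}, add states in Sat(b) with every successor in Z. Z1 = {m0, m1, m2, m6, m8}; fixed.
Sat(A[b U ¬p]) = {m0, m1, m2, m6, m8}
E[(b ∨ a) U A[b U ¬p]]: least fixpoint, start Z0 = Sat(A[b U ¬p]) = {m0, m1, m2, m6, m8}, add states in Sat(b ∨ a) with some successor in Z. Z1 = {m0, m1, m2, m3, m4, m6, m8}; fixed.
Sat(E[(b ∨ a) U A[b U ¬p]]) = {m0, m1, m2, m3, m4, m6, m8}
A[b U E[(b ∨ a) U A[b U ¬p]]]: least fixpoint, start Z0 = Sat(E[(b ∨ a) U A[b U ¬p]]) = {m0, m1, m2, m3, m4, m6, m8}, add states in Sat(b) with every successor in Z. Already a fixed point.
Sat(A[b U E[(b ∨ a) U A[b U ¬p]]]) = {m0, m1, m2, m3, m4, m6, m8}
|Sat(A[b U E[(b ∨ a) U A[b U ¬p]]])| = |{m0, m1, m2, m3, m4, m6, m8}| = 7.

7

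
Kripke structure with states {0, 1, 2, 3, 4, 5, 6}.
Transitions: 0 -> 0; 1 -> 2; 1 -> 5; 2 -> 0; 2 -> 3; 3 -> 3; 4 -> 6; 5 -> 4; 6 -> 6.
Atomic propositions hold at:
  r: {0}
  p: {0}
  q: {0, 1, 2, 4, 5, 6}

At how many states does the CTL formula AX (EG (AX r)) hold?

Sat(AX r) = {s : every successor in {0}} = {0}
EG (AX r): greatest fixpoint, start Z0 = {0}, keep only states in Sat with some successor in Z. Already a fixed point.
Sat(EG (AX r)) = {0}
Sat(AX (EG (AX r))) = {s : every successor in {0}} = {0}
|Sat(AX (EG (AX r)))| = |{0}| = 1.

1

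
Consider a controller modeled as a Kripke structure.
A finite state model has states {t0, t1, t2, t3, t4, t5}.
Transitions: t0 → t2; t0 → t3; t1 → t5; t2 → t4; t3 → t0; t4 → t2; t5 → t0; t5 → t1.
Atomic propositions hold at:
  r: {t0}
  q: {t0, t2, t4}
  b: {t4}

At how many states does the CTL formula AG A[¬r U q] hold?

4

Sat(¬r) = {t1, t2, t3, t4, t5}
A[¬r U q]: least fixpoint, start Z0 = Sat(q) = {t0, t2, t4}, add states in Sat(¬r) with every successor in Z. Z1 = {t0, t2, t3, t4}; fixed.
Sat(A[¬r U q]) = {t0, t2, t3, t4}
AG A[¬r U q]: greatest fixpoint, start Z0 = {t0, t2, t3, t4}, keep only states in Sat with every successor in Z. Already a fixed point.
Sat(AG A[¬r U q]) = {t0, t2, t3, t4}
|Sat(AG A[¬r U q])| = |{t0, t2, t3, t4}| = 4.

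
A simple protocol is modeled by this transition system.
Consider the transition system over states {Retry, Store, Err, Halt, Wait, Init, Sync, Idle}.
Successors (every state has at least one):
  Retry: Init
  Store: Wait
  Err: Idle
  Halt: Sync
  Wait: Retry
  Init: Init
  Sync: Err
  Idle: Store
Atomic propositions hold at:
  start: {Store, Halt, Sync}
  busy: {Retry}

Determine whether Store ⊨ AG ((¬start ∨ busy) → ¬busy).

Sat(¬start) = {Retry, Err, Wait, Init, Idle}
Sat(¬start ∨ busy) = {Retry, Err, Wait, Init, Idle}
Sat(¬busy) = {Store, Err, Halt, Wait, Init, Sync, Idle}
Sat((¬start ∨ busy) → ¬busy) = {Store, Err, Halt, Wait, Init, Sync, Idle}
AG ((¬start ∨ busy) → ¬busy): greatest fixpoint, start Z0 = {Store, Err, Halt, Wait, Init, Sync, Idle}, keep only states in Sat with every successor in Z. Z1 = {Store, Err, Halt, Init, Sync, Idle}; Z2 = {Err, Halt, Init, Sync, Idle}; Z3 = {Err, Halt, Init, Sync}; Z4 = {Halt, Init, Sync}; Z5 = {Halt, Init}; Z6 = {Init}; fixed.
Sat(AG ((¬start ∨ busy) → ¬busy)) = {Init}
Store ∉ Sat(AG ((¬start ∨ busy) → ¬busy)) = {Init}, so the formula does not hold at Store.

No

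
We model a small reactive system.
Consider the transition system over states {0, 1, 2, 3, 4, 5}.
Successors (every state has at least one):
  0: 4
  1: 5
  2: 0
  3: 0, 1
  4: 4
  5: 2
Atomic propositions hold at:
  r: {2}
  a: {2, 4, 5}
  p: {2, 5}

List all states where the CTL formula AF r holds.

{1, 2, 5}

AF r: least fixpoint, start Z0 = {2}, add states with every successor in Z. Z1 = {2, 5}; Z2 = {1, 2, 5}; fixed.
Sat(AF r) = {1, 2, 5}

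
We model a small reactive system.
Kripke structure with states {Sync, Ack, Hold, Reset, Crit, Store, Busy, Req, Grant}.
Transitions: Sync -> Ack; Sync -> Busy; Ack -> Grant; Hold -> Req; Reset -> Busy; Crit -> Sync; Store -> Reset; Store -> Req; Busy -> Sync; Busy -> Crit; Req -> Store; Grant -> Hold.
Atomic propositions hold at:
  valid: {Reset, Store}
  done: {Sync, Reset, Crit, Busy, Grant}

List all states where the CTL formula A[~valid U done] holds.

{Sync, Ack, Reset, Crit, Busy, Grant}

Sat(~valid) = {Sync, Ack, Hold, Crit, Busy, Req, Grant}
A[~valid U done]: least fixpoint, start Z0 = Sat(done) = {Sync, Reset, Crit, Busy, Grant}, add states in Sat(~valid) with every successor in Z. Z1 = {Sync, Ack, Reset, Crit, Busy, Grant}; fixed.
Sat(A[~valid U done]) = {Sync, Ack, Reset, Crit, Busy, Grant}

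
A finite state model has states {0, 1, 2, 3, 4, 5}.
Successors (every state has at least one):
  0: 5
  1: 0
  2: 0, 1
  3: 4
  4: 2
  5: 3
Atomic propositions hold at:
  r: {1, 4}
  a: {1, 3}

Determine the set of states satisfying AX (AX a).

{0}

Sat(AX a) = {s : every successor in {1, 3}} = {5}
Sat(AX (AX a)) = {s : every successor in {5}} = {0}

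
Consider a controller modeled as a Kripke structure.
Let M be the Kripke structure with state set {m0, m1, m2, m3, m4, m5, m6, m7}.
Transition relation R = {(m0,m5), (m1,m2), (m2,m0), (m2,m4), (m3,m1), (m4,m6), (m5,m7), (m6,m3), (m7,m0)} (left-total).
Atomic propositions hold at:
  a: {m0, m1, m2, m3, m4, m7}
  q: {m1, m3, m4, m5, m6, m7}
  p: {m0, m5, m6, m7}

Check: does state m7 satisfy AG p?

Yes

AG p: greatest fixpoint, start Z0 = {m0, m5, m6, m7}, keep only states in Sat with every successor in Z. Z1 = {m0, m5, m7}; fixed.
Sat(AG p) = {m0, m5, m7}
m7 ∈ Sat(AG p) = {m0, m5, m7}, so the formula holds at m7.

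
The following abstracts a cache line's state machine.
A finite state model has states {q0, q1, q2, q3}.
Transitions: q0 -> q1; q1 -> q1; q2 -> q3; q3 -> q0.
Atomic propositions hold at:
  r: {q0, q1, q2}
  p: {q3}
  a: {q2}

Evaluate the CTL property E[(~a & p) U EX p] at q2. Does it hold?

Yes

Sat(~a) = {q0, q1, q3}
Sat(~a & p) = {q3}
Sat(EX p) = {s : some successor in {q3}} = {q2}
E[(~a & p) U EX p]: least fixpoint, start Z0 = Sat(EX p) = {q2}, add states in Sat(~a & p) with some successor in Z. Already a fixed point.
Sat(E[(~a & p) U EX p]) = {q2}
q2 ∈ Sat(E[(~a & p) U EX p]) = {q2}, so the formula holds at q2.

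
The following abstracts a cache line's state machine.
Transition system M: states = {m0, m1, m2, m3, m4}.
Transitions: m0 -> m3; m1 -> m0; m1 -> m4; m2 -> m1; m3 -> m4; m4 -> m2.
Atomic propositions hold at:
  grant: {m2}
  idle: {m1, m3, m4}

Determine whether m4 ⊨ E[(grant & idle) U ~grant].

Sat(grant & idle) = ∅
Sat(~grant) = {m0, m1, m3, m4}
E[(grant & idle) U ~grant]: least fixpoint, start Z0 = Sat(~grant) = {m0, m1, m3, m4}, add states in Sat(grant & idle) with some successor in Z. Already a fixed point.
Sat(E[(grant & idle) U ~grant]) = {m0, m1, m3, m4}
m4 ∈ Sat(E[(grant & idle) U ~grant]) = {m0, m1, m3, m4}, so the formula holds at m4.

Yes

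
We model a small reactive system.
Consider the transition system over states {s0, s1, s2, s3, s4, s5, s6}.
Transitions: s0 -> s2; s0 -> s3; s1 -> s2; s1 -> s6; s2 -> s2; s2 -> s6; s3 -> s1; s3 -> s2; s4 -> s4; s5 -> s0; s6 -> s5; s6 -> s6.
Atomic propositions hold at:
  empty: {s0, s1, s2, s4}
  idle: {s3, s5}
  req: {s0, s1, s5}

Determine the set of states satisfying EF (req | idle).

Sat(req | idle) = {s0, s1, s3, s5}
EF (req | idle): least fixpoint, start Z0 = {s0, s1, s3, s5}, add states with some successor in Z. Z1 = {s0, s1, s3, s5, s6}; Z2 = {s0, s1, s2, s3, s5, s6}; fixed.
Sat(EF (req | idle)) = {s0, s1, s2, s3, s5, s6}

{s0, s1, s2, s3, s5, s6}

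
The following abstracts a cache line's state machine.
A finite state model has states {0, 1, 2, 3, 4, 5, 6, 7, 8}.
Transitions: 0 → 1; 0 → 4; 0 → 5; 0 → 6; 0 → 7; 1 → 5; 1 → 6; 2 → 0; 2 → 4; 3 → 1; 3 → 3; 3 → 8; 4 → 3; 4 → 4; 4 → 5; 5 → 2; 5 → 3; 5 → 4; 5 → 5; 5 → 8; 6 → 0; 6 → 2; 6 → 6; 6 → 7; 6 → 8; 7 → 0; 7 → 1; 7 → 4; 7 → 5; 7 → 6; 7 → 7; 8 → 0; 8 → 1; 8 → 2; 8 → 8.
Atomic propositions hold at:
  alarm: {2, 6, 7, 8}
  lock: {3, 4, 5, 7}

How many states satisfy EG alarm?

3

EG alarm: greatest fixpoint, start Z0 = {2, 6, 7, 8}, keep only states in Sat with some successor in Z. Z1 = {6, 7, 8}; fixed.
Sat(EG alarm) = {6, 7, 8}
|Sat(EG alarm)| = |{6, 7, 8}| = 3.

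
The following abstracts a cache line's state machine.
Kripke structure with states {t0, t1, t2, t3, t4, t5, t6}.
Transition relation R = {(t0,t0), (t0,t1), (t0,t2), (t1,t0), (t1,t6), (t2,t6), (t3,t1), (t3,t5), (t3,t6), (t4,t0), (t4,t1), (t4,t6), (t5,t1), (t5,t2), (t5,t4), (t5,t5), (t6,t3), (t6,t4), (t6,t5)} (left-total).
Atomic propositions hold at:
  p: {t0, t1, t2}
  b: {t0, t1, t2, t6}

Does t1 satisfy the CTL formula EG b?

Yes

EG b: greatest fixpoint, start Z0 = {t0, t1, t2, t6}, keep only states in Sat with some successor in Z. Z1 = {t0, t1, t2}; Z2 = {t0, t1}; fixed.
Sat(EG b) = {t0, t1}
t1 ∈ Sat(EG b) = {t0, t1}, so the formula holds at t1.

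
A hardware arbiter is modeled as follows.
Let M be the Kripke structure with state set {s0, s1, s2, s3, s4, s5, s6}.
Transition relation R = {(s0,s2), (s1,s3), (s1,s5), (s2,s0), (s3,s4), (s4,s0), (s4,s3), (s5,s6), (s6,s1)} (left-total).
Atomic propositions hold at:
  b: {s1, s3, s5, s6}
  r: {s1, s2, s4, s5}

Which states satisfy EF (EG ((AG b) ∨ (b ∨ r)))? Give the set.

{s1, s3, s4, s5, s6}

AG b: greatest fixpoint, start Z0 = {s1, s3, s5, s6}, keep only states in Sat with every successor in Z. Z1 = {s1, s5, s6}; Z2 = {s5, s6}; Z3 = {s5}; Z4 = ∅; fixed.
Sat(AG b) = ∅
Sat(b ∨ r) = {s1, s2, s3, s4, s5, s6}
Sat((AG b) ∨ (b ∨ r)) = {s1, s2, s3, s4, s5, s6}
EG ((AG b) ∨ (b ∨ r)): greatest fixpoint, start Z0 = {s1, s2, s3, s4, s5, s6}, keep only states in Sat with some successor in Z. Z1 = {s1, s3, s4, s5, s6}; fixed.
Sat(EG ((AG b) ∨ (b ∨ r))) = {s1, s3, s4, s5, s6}
EF (EG ((AG b) ∨ (b ∨ r))): least fixpoint, start Z0 = {s1, s3, s4, s5, s6}, add states with some successor in Z. Already a fixed point.
Sat(EF (EG ((AG b) ∨ (b ∨ r)))) = {s1, s3, s4, s5, s6}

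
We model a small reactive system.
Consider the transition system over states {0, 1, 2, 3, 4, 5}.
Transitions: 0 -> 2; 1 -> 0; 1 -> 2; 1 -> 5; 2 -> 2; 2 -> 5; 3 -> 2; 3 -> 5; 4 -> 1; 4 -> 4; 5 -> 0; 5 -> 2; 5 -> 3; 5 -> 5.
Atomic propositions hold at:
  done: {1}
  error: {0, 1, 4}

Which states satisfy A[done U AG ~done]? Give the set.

{0, 1, 2, 3, 5}

Sat(~done) = {0, 2, 3, 4, 5}
AG ~done: greatest fixpoint, start Z0 = {0, 2, 3, 4, 5}, keep only states in Sat with every successor in Z. Z1 = {0, 2, 3, 5}; fixed.
Sat(AG ~done) = {0, 2, 3, 5}
A[done U AG ~done]: least fixpoint, start Z0 = Sat(AG ~done) = {0, 2, 3, 5}, add states in Sat(done) with every successor in Z. Z1 = {0, 1, 2, 3, 5}; fixed.
Sat(A[done U AG ~done]) = {0, 1, 2, 3, 5}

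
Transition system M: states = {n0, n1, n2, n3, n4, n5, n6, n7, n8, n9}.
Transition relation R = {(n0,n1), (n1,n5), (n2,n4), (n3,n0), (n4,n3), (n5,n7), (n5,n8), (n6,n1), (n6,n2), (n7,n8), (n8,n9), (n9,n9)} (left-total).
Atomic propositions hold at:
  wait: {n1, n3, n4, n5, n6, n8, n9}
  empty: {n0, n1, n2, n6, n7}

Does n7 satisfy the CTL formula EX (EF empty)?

EF empty: least fixpoint, start Z0 = {n0, n1, n2, n6, n7}, add states with some successor in Z. Z1 = {n0, n1, n2, n3, n5, n6, n7}; Z2 = {n0, n1, n2, n3, n4, n5, n6, n7}; fixed.
Sat(EF empty) = {n0, n1, n2, n3, n4, n5, n6, n7}
Sat(EX (EF empty)) = {s : some successor in {n0, n1, n2, n3, n4, n5, n6, n7}} = {n0, n1, n2, n3, n4, n5, n6}
n7 ∉ Sat(EX (EF empty)) = {n0, n1, n2, n3, n4, n5, n6}, so the formula does not hold at n7.

No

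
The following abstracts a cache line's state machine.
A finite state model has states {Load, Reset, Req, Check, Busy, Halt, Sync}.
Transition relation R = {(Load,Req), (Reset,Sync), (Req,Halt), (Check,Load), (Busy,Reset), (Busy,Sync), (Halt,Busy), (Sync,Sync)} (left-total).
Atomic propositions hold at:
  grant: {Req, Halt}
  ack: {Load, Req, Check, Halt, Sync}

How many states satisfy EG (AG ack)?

AG ack: greatest fixpoint, start Z0 = {Load, Req, Check, Halt, Sync}, keep only states in Sat with every successor in Z. Z1 = {Load, Req, Check, Sync}; Z2 = {Load, Check, Sync}; Z3 = {Check, Sync}; Z4 = {Sync}; fixed.
Sat(AG ack) = {Sync}
EG (AG ack): greatest fixpoint, start Z0 = {Sync}, keep only states in Sat with some successor in Z. Already a fixed point.
Sat(EG (AG ack)) = {Sync}
|Sat(EG (AG ack))| = |{Sync}| = 1.

1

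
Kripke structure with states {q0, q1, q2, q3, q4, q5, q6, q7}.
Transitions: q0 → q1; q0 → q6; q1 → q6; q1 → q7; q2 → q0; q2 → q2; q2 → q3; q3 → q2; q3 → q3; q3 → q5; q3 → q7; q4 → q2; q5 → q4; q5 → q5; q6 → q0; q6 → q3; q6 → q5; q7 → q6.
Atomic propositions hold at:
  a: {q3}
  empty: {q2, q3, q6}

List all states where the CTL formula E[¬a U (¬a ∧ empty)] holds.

Sat(¬a) = {q0, q1, q2, q4, q5, q6, q7}
Sat(¬a ∧ empty) = {q2, q6}
E[¬a U (¬a ∧ empty)]: least fixpoint, start Z0 = Sat((¬a ∧ empty)) = {q2, q6}, add states in Sat(¬a) with some successor in Z. Z1 = {q0, q1, q2, q4, q6, q7}; Z2 = {q0, q1, q2, q4, q5, q6, q7}; fixed.
Sat(E[¬a U (¬a ∧ empty)]) = {q0, q1, q2, q4, q5, q6, q7}

{q0, q1, q2, q4, q5, q6, q7}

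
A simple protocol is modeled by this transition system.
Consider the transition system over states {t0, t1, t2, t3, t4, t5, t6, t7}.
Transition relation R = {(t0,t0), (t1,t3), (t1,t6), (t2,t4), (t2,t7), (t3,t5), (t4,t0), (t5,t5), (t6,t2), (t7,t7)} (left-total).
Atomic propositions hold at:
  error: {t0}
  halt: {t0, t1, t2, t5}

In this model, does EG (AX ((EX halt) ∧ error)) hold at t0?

Yes

Sat(EX halt) = {s : some successor in {t0, t1, t2, t5}} = {t0, t3, t4, t5, t6}
Sat((EX halt) ∧ error) = {t0}
Sat(AX ((EX halt) ∧ error)) = {s : every successor in {t0}} = {t0, t4}
EG (AX ((EX halt) ∧ error)): greatest fixpoint, start Z0 = {t0, t4}, keep only states in Sat with some successor in Z. Already a fixed point.
Sat(EG (AX ((EX halt) ∧ error))) = {t0, t4}
t0 ∈ Sat(EG (AX ((EX halt) ∧ error))) = {t0, t4}, so the formula holds at t0.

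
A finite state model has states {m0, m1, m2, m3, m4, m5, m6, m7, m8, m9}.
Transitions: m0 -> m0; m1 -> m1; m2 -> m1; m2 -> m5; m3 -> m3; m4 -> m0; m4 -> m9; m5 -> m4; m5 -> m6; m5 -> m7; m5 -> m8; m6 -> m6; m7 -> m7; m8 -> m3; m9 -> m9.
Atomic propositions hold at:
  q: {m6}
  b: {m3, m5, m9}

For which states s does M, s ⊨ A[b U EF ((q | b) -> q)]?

Sat(q | b) = {m3, m5, m6, m9}
Sat((q | b) -> q) = {m0, m1, m2, m4, m6, m7, m8}
EF ((q | b) -> q): least fixpoint, start Z0 = {m0, m1, m2, m4, m6, m7, m8}, add states with some successor in Z. Z1 = {m0, m1, m2, m4, m5, m6, m7, m8}; fixed.
Sat(EF ((q | b) -> q)) = {m0, m1, m2, m4, m5, m6, m7, m8}
A[b U EF ((q | b) -> q)]: least fixpoint, start Z0 = Sat(EF ((q | b) -> q)) = {m0, m1, m2, m4, m5, m6, m7, m8}, add states in Sat(b) with every successor in Z. Already a fixed point.
Sat(A[b U EF ((q | b) -> q)]) = {m0, m1, m2, m4, m5, m6, m7, m8}

{m0, m1, m2, m4, m5, m6, m7, m8}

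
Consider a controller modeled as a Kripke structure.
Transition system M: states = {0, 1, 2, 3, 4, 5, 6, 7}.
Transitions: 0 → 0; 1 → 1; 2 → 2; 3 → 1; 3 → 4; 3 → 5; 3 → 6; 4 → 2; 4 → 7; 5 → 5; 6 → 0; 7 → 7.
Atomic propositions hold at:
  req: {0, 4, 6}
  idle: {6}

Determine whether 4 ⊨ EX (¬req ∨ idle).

Sat(¬req) = {1, 2, 3, 5, 7}
Sat(¬req ∨ idle) = {1, 2, 3, 5, 6, 7}
Sat(EX (¬req ∨ idle)) = {s : some successor in {1, 2, 3, 5, 6, 7}} = {1, 2, 3, 4, 5, 7}
4 ∈ Sat(EX (¬req ∨ idle)) = {1, 2, 3, 4, 5, 7}, so the formula holds at 4.

Yes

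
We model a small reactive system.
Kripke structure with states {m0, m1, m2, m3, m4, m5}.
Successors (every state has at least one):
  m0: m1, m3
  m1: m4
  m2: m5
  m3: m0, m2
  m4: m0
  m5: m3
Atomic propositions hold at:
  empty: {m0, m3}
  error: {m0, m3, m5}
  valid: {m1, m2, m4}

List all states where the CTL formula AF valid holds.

AF valid: least fixpoint, start Z0 = {m1, m2, m4}, add states with every successor in Z. Already a fixed point.
Sat(AF valid) = {m1, m2, m4}

{m1, m2, m4}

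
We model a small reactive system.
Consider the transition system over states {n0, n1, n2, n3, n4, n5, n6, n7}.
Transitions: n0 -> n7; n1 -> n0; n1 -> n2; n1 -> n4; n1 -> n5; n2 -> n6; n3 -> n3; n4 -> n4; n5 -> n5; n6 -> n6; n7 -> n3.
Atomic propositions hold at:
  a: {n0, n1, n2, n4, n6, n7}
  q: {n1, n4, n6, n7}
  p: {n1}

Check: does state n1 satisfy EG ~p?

No

Sat(~p) = {n0, n2, n3, n4, n5, n6, n7}
EG ~p: greatest fixpoint, start Z0 = {n0, n2, n3, n4, n5, n6, n7}, keep only states in Sat with some successor in Z. Already a fixed point.
Sat(EG ~p) = {n0, n2, n3, n4, n5, n6, n7}
n1 ∉ Sat(EG ~p) = {n0, n2, n3, n4, n5, n6, n7}, so the formula does not hold at n1.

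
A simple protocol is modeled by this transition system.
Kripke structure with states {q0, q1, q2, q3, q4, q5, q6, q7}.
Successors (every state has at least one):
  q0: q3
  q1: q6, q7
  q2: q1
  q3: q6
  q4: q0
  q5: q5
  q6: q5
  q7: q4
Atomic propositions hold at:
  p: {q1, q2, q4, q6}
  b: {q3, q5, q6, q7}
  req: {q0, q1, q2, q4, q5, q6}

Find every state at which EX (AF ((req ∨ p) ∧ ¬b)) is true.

Sat(req ∨ p) = {q0, q1, q2, q4, q5, q6}
Sat(¬b) = {q0, q1, q2, q4}
Sat((req ∨ p) ∧ ¬b) = {q0, q1, q2, q4}
AF ((req ∨ p) ∧ ¬b): least fixpoint, start Z0 = {q0, q1, q2, q4}, add states with every successor in Z. Z1 = {q0, q1, q2, q4, q7}; fixed.
Sat(AF ((req ∨ p) ∧ ¬b)) = {q0, q1, q2, q4, q7}
Sat(EX (AF ((req ∨ p) ∧ ¬b))) = {s : some successor in {q0, q1, q2, q4, q7}} = {q1, q2, q4, q7}

{q1, q2, q4, q7}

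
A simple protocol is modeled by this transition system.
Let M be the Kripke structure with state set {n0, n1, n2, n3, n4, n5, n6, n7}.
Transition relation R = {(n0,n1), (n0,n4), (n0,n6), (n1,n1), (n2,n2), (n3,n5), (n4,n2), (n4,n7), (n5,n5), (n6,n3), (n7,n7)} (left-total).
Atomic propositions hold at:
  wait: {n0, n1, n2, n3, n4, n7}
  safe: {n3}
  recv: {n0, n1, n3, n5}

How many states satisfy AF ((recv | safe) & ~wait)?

Sat(recv | safe) = {n0, n1, n3, n5}
Sat(~wait) = {n5, n6}
Sat((recv | safe) & ~wait) = {n5}
AF ((recv | safe) & ~wait): least fixpoint, start Z0 = {n5}, add states with every successor in Z. Z1 = {n3, n5}; Z2 = {n3, n5, n6}; fixed.
Sat(AF ((recv | safe) & ~wait)) = {n3, n5, n6}
|Sat(AF ((recv | safe) & ~wait))| = |{n3, n5, n6}| = 3.

3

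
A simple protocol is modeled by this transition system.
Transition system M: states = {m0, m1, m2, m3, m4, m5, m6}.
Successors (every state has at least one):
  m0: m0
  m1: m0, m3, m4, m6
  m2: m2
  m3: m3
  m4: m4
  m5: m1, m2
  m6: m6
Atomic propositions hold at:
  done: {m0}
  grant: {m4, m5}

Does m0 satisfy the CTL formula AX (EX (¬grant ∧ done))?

Yes

Sat(¬grant) = {m0, m1, m2, m3, m6}
Sat(¬grant ∧ done) = {m0}
Sat(EX (¬grant ∧ done)) = {s : some successor in {m0}} = {m0, m1}
Sat(AX (EX (¬grant ∧ done))) = {s : every successor in {m0, m1}} = {m0}
m0 ∈ Sat(AX (EX (¬grant ∧ done))) = {m0}, so the formula holds at m0.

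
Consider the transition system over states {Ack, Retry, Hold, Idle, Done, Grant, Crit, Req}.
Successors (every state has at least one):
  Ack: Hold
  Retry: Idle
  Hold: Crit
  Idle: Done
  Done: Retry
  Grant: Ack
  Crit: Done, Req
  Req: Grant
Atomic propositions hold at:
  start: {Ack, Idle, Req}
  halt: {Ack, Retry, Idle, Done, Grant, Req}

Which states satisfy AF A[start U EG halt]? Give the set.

{Retry, Idle, Done}

EG halt: greatest fixpoint, start Z0 = {Ack, Retry, Idle, Done, Grant, Req}, keep only states in Sat with some successor in Z. Z1 = {Retry, Idle, Done, Grant, Req}; Z2 = {Retry, Idle, Done, Req}; Z3 = {Retry, Idle, Done}; fixed.
Sat(EG halt) = {Retry, Idle, Done}
A[start U EG halt]: least fixpoint, start Z0 = Sat(EG halt) = {Retry, Idle, Done}, add states in Sat(start) with every successor in Z. Already a fixed point.
Sat(A[start U EG halt]) = {Retry, Idle, Done}
AF A[start U EG halt]: least fixpoint, start Z0 = {Retry, Idle, Done}, add states with every successor in Z. Already a fixed point.
Sat(AF A[start U EG halt]) = {Retry, Idle, Done}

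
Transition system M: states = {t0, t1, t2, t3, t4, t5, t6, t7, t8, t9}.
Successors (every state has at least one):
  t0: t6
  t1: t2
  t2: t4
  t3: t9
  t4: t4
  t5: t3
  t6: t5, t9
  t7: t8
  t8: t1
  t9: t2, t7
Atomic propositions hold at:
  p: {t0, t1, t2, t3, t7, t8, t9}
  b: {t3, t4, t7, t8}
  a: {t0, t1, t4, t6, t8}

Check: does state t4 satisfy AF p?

No

AF p: least fixpoint, start Z0 = {t0, t1, t2, t3, t7, t8, t9}, add states with every successor in Z. Z1 = {t0, t1, t2, t3, t5, t7, t8, t9}; Z2 = {t0, t1, t2, t3, t5, t6, t7, t8, t9}; fixed.
Sat(AF p) = {t0, t1, t2, t3, t5, t6, t7, t8, t9}
t4 ∉ Sat(AF p) = {t0, t1, t2, t3, t5, t6, t7, t8, t9}, so the formula does not hold at t4.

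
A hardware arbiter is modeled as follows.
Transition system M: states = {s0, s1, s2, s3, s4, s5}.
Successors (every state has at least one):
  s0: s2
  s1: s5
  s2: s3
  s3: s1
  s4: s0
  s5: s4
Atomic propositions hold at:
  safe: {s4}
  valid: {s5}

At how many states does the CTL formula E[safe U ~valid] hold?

Sat(~valid) = {s0, s1, s2, s3, s4}
E[safe U ~valid]: least fixpoint, start Z0 = Sat(~valid) = {s0, s1, s2, s3, s4}, add states in Sat(safe) with some successor in Z. Already a fixed point.
Sat(E[safe U ~valid]) = {s0, s1, s2, s3, s4}
|Sat(E[safe U ~valid])| = |{s0, s1, s2, s3, s4}| = 5.

5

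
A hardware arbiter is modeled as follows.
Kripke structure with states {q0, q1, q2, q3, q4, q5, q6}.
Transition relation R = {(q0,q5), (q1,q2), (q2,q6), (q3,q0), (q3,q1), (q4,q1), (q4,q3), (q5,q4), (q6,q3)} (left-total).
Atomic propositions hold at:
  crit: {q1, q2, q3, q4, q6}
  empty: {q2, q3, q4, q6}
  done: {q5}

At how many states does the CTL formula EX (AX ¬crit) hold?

1

Sat(¬crit) = {q0, q5}
Sat(AX ¬crit) = {s : every successor in {q0, q5}} = {q0}
Sat(EX (AX ¬crit)) = {s : some successor in {q0}} = {q3}
|Sat(EX (AX ¬crit))| = |{q3}| = 1.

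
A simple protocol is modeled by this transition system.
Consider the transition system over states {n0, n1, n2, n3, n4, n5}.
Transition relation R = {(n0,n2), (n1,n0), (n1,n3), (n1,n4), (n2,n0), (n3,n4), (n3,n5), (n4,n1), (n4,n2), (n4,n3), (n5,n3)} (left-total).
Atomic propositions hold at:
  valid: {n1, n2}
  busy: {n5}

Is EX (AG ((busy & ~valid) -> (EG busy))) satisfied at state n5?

Sat(~valid) = {n0, n3, n4, n5}
Sat(busy & ~valid) = {n5}
EG busy: greatest fixpoint, start Z0 = {n5}, keep only states in Sat with some successor in Z. Z1 = ∅; fixed.
Sat(EG busy) = ∅
Sat((busy & ~valid) -> (EG busy)) = {n0, n1, n2, n3, n4}
AG ((busy & ~valid) -> (EG busy)): greatest fixpoint, start Z0 = {n0, n1, n2, n3, n4}, keep only states in Sat with every successor in Z. Z1 = {n0, n1, n2, n4}; Z2 = {n0, n2}; fixed.
Sat(AG ((busy & ~valid) -> (EG busy))) = {n0, n2}
Sat(EX (AG ((busy & ~valid) -> (EG busy)))) = {s : some successor in {n0, n2}} = {n0, n1, n2, n4}
n5 ∉ Sat(EX (AG ((busy & ~valid) -> (EG busy)))) = {n0, n1, n2, n4}, so the formula does not hold at n5.

No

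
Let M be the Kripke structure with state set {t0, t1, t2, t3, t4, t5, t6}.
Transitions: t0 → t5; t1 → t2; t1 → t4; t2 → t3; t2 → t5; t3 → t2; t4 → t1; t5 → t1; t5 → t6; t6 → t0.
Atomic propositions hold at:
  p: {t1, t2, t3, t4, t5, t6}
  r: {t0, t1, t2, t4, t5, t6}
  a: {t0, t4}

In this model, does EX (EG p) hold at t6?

EG p: greatest fixpoint, start Z0 = {t1, t2, t3, t4, t5, t6}, keep only states in Sat with some successor in Z. Z1 = {t1, t2, t3, t4, t5}; fixed.
Sat(EG p) = {t1, t2, t3, t4, t5}
Sat(EX (EG p)) = {s : some successor in {t1, t2, t3, t4, t5}} = {t0, t1, t2, t3, t4, t5}
t6 ∉ Sat(EX (EG p)) = {t0, t1, t2, t3, t4, t5}, so the formula does not hold at t6.

No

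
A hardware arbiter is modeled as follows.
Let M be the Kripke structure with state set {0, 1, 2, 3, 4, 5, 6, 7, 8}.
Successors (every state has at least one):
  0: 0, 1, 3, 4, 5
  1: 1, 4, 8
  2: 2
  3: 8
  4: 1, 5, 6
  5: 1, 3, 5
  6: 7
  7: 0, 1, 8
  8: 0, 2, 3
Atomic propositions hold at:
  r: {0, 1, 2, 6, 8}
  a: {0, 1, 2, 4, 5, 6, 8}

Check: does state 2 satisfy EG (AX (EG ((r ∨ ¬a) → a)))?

Yes

Sat(¬a) = {3, 7}
Sat(r ∨ ¬a) = {0, 1, 2, 3, 6, 7, 8}
Sat((r ∨ ¬a) → a) = {0, 1, 2, 4, 5, 6, 8}
EG ((r ∨ ¬a) → a): greatest fixpoint, start Z0 = {0, 1, 2, 4, 5, 6, 8}, keep only states in Sat with some successor in Z. Z1 = {0, 1, 2, 4, 5, 8}; fixed.
Sat(EG ((r ∨ ¬a) → a)) = {0, 1, 2, 4, 5, 8}
Sat(AX (EG ((r ∨ ¬a) → a))) = {s : every successor in {0, 1, 2, 4, 5, 8}} = {1, 2, 3, 7}
EG (AX (EG ((r ∨ ¬a) → a))): greatest fixpoint, start Z0 = {1, 2, 3, 7}, keep only states in Sat with some successor in Z. Z1 = {1, 2, 7}; fixed.
Sat(EG (AX (EG ((r ∨ ¬a) → a)))) = {1, 2, 7}
2 ∈ Sat(EG (AX (EG ((r ∨ ¬a) → a)))) = {1, 2, 7}, so the formula holds at 2.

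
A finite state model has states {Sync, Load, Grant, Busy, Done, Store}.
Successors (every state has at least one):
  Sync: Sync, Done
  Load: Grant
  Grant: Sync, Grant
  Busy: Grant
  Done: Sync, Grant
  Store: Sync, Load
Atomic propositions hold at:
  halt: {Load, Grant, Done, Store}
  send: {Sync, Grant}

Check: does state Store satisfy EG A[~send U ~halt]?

Sat(~send) = {Load, Busy, Done, Store}
Sat(~halt) = {Sync, Busy}
A[~send U ~halt]: least fixpoint, start Z0 = Sat(~halt) = {Sync, Busy}, add states in Sat(~send) with every successor in Z. Already a fixed point.
Sat(A[~send U ~halt]) = {Sync, Busy}
EG A[~send U ~halt]: greatest fixpoint, start Z0 = {Sync, Busy}, keep only states in Sat with some successor in Z. Z1 = {Sync}; fixed.
Sat(EG A[~send U ~halt]) = {Sync}
Store ∉ Sat(EG A[~send U ~halt]) = {Sync}, so the formula does not hold at Store.

No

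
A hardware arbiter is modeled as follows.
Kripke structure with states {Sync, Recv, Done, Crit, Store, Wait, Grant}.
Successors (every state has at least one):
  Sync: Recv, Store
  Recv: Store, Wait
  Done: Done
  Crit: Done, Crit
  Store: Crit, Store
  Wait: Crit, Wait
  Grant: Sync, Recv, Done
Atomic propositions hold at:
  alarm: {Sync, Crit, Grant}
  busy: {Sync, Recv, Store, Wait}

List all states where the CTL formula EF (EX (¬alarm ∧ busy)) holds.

{Sync, Recv, Store, Wait, Grant}

Sat(¬alarm) = {Recv, Done, Store, Wait}
Sat(¬alarm ∧ busy) = {Recv, Store, Wait}
Sat(EX (¬alarm ∧ busy)) = {s : some successor in {Recv, Store, Wait}} = {Sync, Recv, Store, Wait, Grant}
EF (EX (¬alarm ∧ busy)): least fixpoint, start Z0 = {Sync, Recv, Store, Wait, Grant}, add states with some successor in Z. Already a fixed point.
Sat(EF (EX (¬alarm ∧ busy))) = {Sync, Recv, Store, Wait, Grant}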